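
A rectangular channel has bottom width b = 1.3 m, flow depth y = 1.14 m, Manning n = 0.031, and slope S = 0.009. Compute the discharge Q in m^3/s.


For a rectangular channel, the cross-sectional area A = b * y = 1.3 * 1.14 = 1.48 m^2.
The wetted perimeter P = b + 2y = 1.3 + 2*1.14 = 3.58 m.
Hydraulic radius R = A/P = 1.48/3.58 = 0.414 m.
Velocity V = (1/n)*R^(2/3)*S^(1/2) = (1/0.031)*0.414^(2/3)*0.009^(1/2) = 1.6998 m/s.
Discharge Q = A * V = 1.48 * 1.6998 = 2.519 m^3/s.

2.519


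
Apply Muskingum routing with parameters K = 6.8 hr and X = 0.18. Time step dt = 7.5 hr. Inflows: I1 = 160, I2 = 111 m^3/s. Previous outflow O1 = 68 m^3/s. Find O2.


Muskingum coefficients:
denom = 2*K*(1-X) + dt = 2*6.8*(1-0.18) + 7.5 = 18.652.
C0 = (dt - 2*K*X)/denom = (7.5 - 2*6.8*0.18)/18.652 = 0.2709.
C1 = (dt + 2*K*X)/denom = (7.5 + 2*6.8*0.18)/18.652 = 0.5333.
C2 = (2*K*(1-X) - dt)/denom = 0.1958.
O2 = C0*I2 + C1*I1 + C2*O1
   = 0.2709*111 + 0.5333*160 + 0.1958*68
   = 128.71 m^3/s.

128.71


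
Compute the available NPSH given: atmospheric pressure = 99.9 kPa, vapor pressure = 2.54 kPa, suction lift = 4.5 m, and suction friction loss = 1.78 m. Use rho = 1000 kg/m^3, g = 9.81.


NPSHa = p_atm/(rho*g) - z_s - hf_s - p_vap/(rho*g).
p_atm/(rho*g) = 99.9*1000 / (1000*9.81) = 10.183 m.
p_vap/(rho*g) = 2.54*1000 / (1000*9.81) = 0.259 m.
NPSHa = 10.183 - 4.5 - 1.78 - 0.259
      = 3.64 m.

3.64


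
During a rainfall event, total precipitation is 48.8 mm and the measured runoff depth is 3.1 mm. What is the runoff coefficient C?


The runoff coefficient C = runoff depth / rainfall depth.
C = 3.1 / 48.8
  = 0.0635.

0.0635


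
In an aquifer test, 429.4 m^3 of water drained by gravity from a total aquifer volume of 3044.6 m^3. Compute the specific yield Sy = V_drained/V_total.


Specific yield Sy = Volume drained / Total volume.
Sy = 429.4 / 3044.6
   = 0.141.

0.141


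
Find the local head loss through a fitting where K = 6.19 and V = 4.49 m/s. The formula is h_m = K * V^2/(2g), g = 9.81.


Minor loss formula: h_m = K * V^2/(2g).
V^2 = 4.49^2 = 20.1601.
V^2/(2g) = 20.1601 / 19.62 = 1.0275 m.
h_m = 6.19 * 1.0275 = 6.3604 m.

6.3604


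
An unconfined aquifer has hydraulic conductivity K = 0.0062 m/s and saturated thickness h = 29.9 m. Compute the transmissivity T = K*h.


Transmissivity is defined as T = K * h.
T = 0.0062 * 29.9
  = 0.1854 m^2/s.

0.1854


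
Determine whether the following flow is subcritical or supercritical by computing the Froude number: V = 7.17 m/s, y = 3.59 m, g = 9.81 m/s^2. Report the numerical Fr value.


The Froude number is defined as Fr = V / sqrt(g*y).
g*y = 9.81 * 3.59 = 35.2179.
sqrt(g*y) = sqrt(35.2179) = 5.9345.
Fr = 7.17 / 5.9345 = 1.2082.
Since Fr > 1, the flow is supercritical.

1.2082


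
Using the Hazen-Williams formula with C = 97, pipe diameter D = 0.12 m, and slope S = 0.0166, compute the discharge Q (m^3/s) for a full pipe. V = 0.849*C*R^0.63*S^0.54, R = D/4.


For a full circular pipe, R = D/4 = 0.12/4 = 0.03 m.
V = 0.849 * 97 * 0.03^0.63 * 0.0166^0.54
  = 0.849 * 97 * 0.109796 * 0.10936
  = 0.9888 m/s.
Pipe area A = pi*D^2/4 = pi*0.12^2/4 = 0.0113 m^2.
Q = A * V = 0.0113 * 0.9888 = 0.0112 m^3/s.

0.0112


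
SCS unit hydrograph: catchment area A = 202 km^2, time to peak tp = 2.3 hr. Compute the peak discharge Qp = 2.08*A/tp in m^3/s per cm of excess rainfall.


SCS formula: Qp = 2.08 * A / tp.
Qp = 2.08 * 202 / 2.3
   = 420.16 / 2.3
   = 182.68 m^3/s per cm.

182.68


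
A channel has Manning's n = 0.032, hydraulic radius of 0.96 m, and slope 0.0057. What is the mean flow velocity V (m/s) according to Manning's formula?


Manning's equation gives V = (1/n) * R^(2/3) * S^(1/2).
First, compute R^(2/3) = 0.96^(2/3) = 0.9732.
Next, S^(1/2) = 0.0057^(1/2) = 0.075498.
Then 1/n = 1/0.032 = 31.25.
V = 31.25 * 0.9732 * 0.075498 = 2.296 m/s.

2.296


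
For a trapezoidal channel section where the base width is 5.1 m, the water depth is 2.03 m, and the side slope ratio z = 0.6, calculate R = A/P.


For a trapezoidal section with side slope z:
A = (b + z*y)*y = (5.1 + 0.6*2.03)*2.03 = 12.826 m^2.
P = b + 2*y*sqrt(1 + z^2) = 5.1 + 2*2.03*sqrt(1 + 0.6^2) = 9.835 m.
R = A/P = 12.826 / 9.835 = 1.3041 m.

1.3041


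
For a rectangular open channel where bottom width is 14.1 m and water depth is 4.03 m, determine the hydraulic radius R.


For a rectangular section:
Flow area A = b * y = 14.1 * 4.03 = 56.82 m^2.
Wetted perimeter P = b + 2y = 14.1 + 2*4.03 = 22.16 m.
Hydraulic radius R = A/P = 56.82 / 22.16 = 2.5642 m.

2.5642


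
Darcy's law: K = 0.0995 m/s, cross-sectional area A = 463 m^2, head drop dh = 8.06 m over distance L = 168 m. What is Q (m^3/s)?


Darcy's law: Q = K * A * i, where i = dh/L.
Hydraulic gradient i = 8.06 / 168 = 0.047976.
Q = 0.0995 * 463 * 0.047976
  = 2.2102 m^3/s.

2.2102


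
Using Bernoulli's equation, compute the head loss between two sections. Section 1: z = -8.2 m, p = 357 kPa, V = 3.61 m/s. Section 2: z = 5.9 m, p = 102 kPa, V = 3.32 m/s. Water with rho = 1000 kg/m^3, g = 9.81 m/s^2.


Total head at each section: H = z + p/(rho*g) + V^2/(2g).
H1 = -8.2 + 357*1000/(1000*9.81) + 3.61^2/(2*9.81)
   = -8.2 + 36.391 + 0.6642
   = 28.856 m.
H2 = 5.9 + 102*1000/(1000*9.81) + 3.32^2/(2*9.81)
   = 5.9 + 10.398 + 0.5618
   = 16.859 m.
h_L = H1 - H2 = 28.856 - 16.859 = 11.996 m.

11.996


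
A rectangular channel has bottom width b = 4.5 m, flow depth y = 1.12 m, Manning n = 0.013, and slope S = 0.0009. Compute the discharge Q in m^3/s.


For a rectangular channel, the cross-sectional area A = b * y = 4.5 * 1.12 = 5.04 m^2.
The wetted perimeter P = b + 2y = 4.5 + 2*1.12 = 6.74 m.
Hydraulic radius R = A/P = 5.04/6.74 = 0.7478 m.
Velocity V = (1/n)*R^(2/3)*S^(1/2) = (1/0.013)*0.7478^(2/3)*0.0009^(1/2) = 1.9012 m/s.
Discharge Q = A * V = 5.04 * 1.9012 = 9.582 m^3/s.

9.582


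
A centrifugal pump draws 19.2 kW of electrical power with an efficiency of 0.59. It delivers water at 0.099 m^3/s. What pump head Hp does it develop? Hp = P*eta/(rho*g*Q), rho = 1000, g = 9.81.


Pump head formula: Hp = P * eta / (rho * g * Q).
Numerator: P * eta = 19.2 * 1000 * 0.59 = 11328.0 W.
Denominator: rho * g * Q = 1000 * 9.81 * 0.099 = 971.19.
Hp = 11328.0 / 971.19 = 11.66 m.

11.66


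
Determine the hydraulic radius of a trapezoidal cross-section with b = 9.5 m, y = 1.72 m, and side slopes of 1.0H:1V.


For a trapezoidal section with side slope z:
A = (b + z*y)*y = (9.5 + 1.0*1.72)*1.72 = 19.298 m^2.
P = b + 2*y*sqrt(1 + z^2) = 9.5 + 2*1.72*sqrt(1 + 1.0^2) = 14.365 m.
R = A/P = 19.298 / 14.365 = 1.3434 m.

1.3434


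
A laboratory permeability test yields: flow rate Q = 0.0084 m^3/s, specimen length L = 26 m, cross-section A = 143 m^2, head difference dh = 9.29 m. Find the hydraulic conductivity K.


From K = Q*L / (A*dh):
Numerator: Q*L = 0.0084 * 26 = 0.2184.
Denominator: A*dh = 143 * 9.29 = 1328.47.
K = 0.2184 / 1328.47 = 0.000164 m/s.

0.000164


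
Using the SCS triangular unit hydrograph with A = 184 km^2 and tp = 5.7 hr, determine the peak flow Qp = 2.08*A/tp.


SCS formula: Qp = 2.08 * A / tp.
Qp = 2.08 * 184 / 5.7
   = 382.72 / 5.7
   = 67.14 m^3/s per cm.

67.14


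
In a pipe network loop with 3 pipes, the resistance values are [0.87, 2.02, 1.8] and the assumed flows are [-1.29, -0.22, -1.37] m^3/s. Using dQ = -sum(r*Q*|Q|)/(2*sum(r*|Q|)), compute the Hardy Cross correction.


Numerator terms (r*Q*|Q|): 0.87*-1.29*|-1.29| = -1.4478; 2.02*-0.22*|-0.22| = -0.0978; 1.8*-1.37*|-1.37| = -3.3784.
Sum of numerator = -4.924.
Denominator terms (r*|Q|): 0.87*|-1.29| = 1.1223; 2.02*|-0.22| = 0.4444; 1.8*|-1.37| = 2.466.
2 * sum of denominator = 2 * 4.0327 = 8.0654.
dQ = --4.924 / 8.0654 = 0.6105 m^3/s.

0.6105


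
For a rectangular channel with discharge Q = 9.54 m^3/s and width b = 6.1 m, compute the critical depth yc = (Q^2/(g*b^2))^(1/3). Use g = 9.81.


Using yc = (Q^2 / (g * b^2))^(1/3):
Q^2 = 9.54^2 = 91.01.
g * b^2 = 9.81 * 6.1^2 = 9.81 * 37.21 = 365.03.
Q^2 / (g*b^2) = 91.01 / 365.03 = 0.2493.
yc = 0.2493^(1/3) = 0.6294 m.

0.6294


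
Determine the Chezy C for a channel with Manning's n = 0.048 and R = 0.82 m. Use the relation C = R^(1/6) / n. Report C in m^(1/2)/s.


The Chezy coefficient relates to Manning's n through C = R^(1/6) / n.
R^(1/6) = 0.82^(1/6) = 0.967466.
C = 0.967466 / 0.048 = 20.16 m^(1/2)/s.

20.16


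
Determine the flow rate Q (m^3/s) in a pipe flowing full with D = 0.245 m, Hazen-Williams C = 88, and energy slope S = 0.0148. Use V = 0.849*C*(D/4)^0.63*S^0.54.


For a full circular pipe, R = D/4 = 0.245/4 = 0.0612 m.
V = 0.849 * 88 * 0.0612^0.63 * 0.0148^0.54
  = 0.849 * 88 * 0.172138 * 0.102788
  = 1.3219 m/s.
Pipe area A = pi*D^2/4 = pi*0.245^2/4 = 0.0471 m^2.
Q = A * V = 0.0471 * 1.3219 = 0.0623 m^3/s.

0.0623


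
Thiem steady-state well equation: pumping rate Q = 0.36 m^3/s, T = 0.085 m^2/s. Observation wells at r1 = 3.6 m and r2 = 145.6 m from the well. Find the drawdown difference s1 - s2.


Thiem equation: s1 - s2 = Q/(2*pi*T) * ln(r2/r1).
ln(r2/r1) = ln(145.6/3.6) = 3.6999.
Q/(2*pi*T) = 0.36 / (2*pi*0.085) = 0.36 / 0.5341 = 0.6741.
s1 - s2 = 0.6741 * 3.6999 = 2.494 m.

2.494


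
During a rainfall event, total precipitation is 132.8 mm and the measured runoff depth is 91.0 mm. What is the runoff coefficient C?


The runoff coefficient C = runoff depth / rainfall depth.
C = 91.0 / 132.8
  = 0.6852.

0.6852


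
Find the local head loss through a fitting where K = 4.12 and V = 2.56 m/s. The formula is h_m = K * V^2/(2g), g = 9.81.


Minor loss formula: h_m = K * V^2/(2g).
V^2 = 2.56^2 = 6.5536.
V^2/(2g) = 6.5536 / 19.62 = 0.334 m.
h_m = 4.12 * 0.334 = 1.3762 m.

1.3762


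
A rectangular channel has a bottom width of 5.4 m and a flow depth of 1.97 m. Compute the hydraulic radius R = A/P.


For a rectangular section:
Flow area A = b * y = 5.4 * 1.97 = 10.64 m^2.
Wetted perimeter P = b + 2y = 5.4 + 2*1.97 = 9.34 m.
Hydraulic radius R = A/P = 10.64 / 9.34 = 1.139 m.

1.139


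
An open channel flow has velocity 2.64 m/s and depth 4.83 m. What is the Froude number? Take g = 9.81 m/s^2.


The Froude number is defined as Fr = V / sqrt(g*y).
g*y = 9.81 * 4.83 = 47.3823.
sqrt(g*y) = sqrt(47.3823) = 6.8835.
Fr = 2.64 / 6.8835 = 0.3835.

0.3835


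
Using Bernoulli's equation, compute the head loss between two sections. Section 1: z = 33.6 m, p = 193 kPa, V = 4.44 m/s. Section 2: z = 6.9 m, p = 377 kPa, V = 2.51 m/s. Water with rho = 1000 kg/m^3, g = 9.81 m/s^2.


Total head at each section: H = z + p/(rho*g) + V^2/(2g).
H1 = 33.6 + 193*1000/(1000*9.81) + 4.44^2/(2*9.81)
   = 33.6 + 19.674 + 1.0048
   = 54.279 m.
H2 = 6.9 + 377*1000/(1000*9.81) + 2.51^2/(2*9.81)
   = 6.9 + 38.43 + 0.3211
   = 45.651 m.
h_L = H1 - H2 = 54.279 - 45.651 = 8.627 m.

8.627


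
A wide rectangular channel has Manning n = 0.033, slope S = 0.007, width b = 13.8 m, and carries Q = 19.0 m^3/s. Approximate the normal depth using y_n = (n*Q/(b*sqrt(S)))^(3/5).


We use the wide-channel approximation y_n = (n*Q/(b*sqrt(S)))^(3/5).
sqrt(S) = sqrt(0.007) = 0.083666.
Numerator: n*Q = 0.033 * 19.0 = 0.627.
Denominator: b*sqrt(S) = 13.8 * 0.083666 = 1.154591.
arg = 0.543.
y_n = 0.543^(3/5) = 0.6933 m.

0.6933


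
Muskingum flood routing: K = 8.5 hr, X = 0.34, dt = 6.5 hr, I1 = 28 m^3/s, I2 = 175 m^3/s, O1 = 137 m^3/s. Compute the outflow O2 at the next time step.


Muskingum coefficients:
denom = 2*K*(1-X) + dt = 2*8.5*(1-0.34) + 6.5 = 17.72.
C0 = (dt - 2*K*X)/denom = (6.5 - 2*8.5*0.34)/17.72 = 0.0406.
C1 = (dt + 2*K*X)/denom = (6.5 + 2*8.5*0.34)/17.72 = 0.693.
C2 = (2*K*(1-X) - dt)/denom = 0.2664.
O2 = C0*I2 + C1*I1 + C2*O1
   = 0.0406*175 + 0.693*28 + 0.2664*137
   = 63.01 m^3/s.

63.01


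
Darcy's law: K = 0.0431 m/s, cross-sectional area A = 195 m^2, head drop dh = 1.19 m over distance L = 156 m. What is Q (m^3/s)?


Darcy's law: Q = K * A * i, where i = dh/L.
Hydraulic gradient i = 1.19 / 156 = 0.007628.
Q = 0.0431 * 195 * 0.007628
  = 0.0641 m^3/s.

0.0641


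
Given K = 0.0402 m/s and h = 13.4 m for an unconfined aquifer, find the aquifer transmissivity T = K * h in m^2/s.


Transmissivity is defined as T = K * h.
T = 0.0402 * 13.4
  = 0.5387 m^2/s.

0.5387


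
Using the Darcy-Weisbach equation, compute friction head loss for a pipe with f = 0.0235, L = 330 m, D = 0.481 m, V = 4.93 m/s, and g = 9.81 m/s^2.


Darcy-Weisbach equation: h_f = f * (L/D) * V^2/(2g).
f * L/D = 0.0235 * 330/0.481 = 16.1227.
V^2/(2g) = 4.93^2 / (2*9.81) = 24.3049 / 19.62 = 1.2388 m.
h_f = 16.1227 * 1.2388 = 19.972 m.

19.972


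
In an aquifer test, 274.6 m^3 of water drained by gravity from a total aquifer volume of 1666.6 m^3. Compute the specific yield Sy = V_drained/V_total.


Specific yield Sy = Volume drained / Total volume.
Sy = 274.6 / 1666.6
   = 0.1648.

0.1648


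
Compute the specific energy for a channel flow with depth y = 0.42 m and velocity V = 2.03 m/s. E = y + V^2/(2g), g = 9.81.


Specific energy E = y + V^2/(2g).
Velocity head = V^2/(2g) = 2.03^2 / (2*9.81) = 4.1209 / 19.62 = 0.21 m.
E = 0.42 + 0.21 = 0.63 m.

0.63


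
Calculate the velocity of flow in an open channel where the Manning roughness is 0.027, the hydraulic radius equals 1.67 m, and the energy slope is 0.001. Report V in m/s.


Manning's equation gives V = (1/n) * R^(2/3) * S^(1/2).
First, compute R^(2/3) = 1.67^(2/3) = 1.4076.
Next, S^(1/2) = 0.001^(1/2) = 0.031623.
Then 1/n = 1/0.027 = 37.04.
V = 37.04 * 1.4076 * 0.031623 = 1.6486 m/s.

1.6486


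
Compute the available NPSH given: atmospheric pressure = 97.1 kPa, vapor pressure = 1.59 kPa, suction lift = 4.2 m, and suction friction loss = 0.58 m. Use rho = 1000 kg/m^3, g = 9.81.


NPSHa = p_atm/(rho*g) - z_s - hf_s - p_vap/(rho*g).
p_atm/(rho*g) = 97.1*1000 / (1000*9.81) = 9.898 m.
p_vap/(rho*g) = 1.59*1000 / (1000*9.81) = 0.162 m.
NPSHa = 9.898 - 4.2 - 0.58 - 0.162
      = 4.96 m.

4.96


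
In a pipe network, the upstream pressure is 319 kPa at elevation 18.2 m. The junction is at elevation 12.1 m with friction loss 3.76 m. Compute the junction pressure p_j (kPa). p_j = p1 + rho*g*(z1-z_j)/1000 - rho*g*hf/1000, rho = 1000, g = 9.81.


Junction pressure: p_j = p1 + rho*g*(z1 - z_j)/1000 - rho*g*hf/1000.
Elevation term = 1000*9.81*(18.2 - 12.1)/1000 = 59.841 kPa.
Friction term = 1000*9.81*3.76/1000 = 36.886 kPa.
p_j = 319 + 59.841 - 36.886 = 341.96 kPa.

341.96


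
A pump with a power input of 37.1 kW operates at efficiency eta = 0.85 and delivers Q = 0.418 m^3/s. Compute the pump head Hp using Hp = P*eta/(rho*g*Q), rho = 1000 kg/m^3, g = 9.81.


Pump head formula: Hp = P * eta / (rho * g * Q).
Numerator: P * eta = 37.1 * 1000 * 0.85 = 31535.0 W.
Denominator: rho * g * Q = 1000 * 9.81 * 0.418 = 4100.58.
Hp = 31535.0 / 4100.58 = 7.69 m.

7.69


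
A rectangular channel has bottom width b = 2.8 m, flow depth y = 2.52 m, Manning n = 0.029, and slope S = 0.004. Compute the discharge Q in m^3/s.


For a rectangular channel, the cross-sectional area A = b * y = 2.8 * 2.52 = 7.06 m^2.
The wetted perimeter P = b + 2y = 2.8 + 2*2.52 = 7.84 m.
Hydraulic radius R = A/P = 7.06/7.84 = 0.9 m.
Velocity V = (1/n)*R^(2/3)*S^(1/2) = (1/0.029)*0.9^(2/3)*0.004^(1/2) = 2.033 m/s.
Discharge Q = A * V = 7.06 * 2.033 = 14.345 m^3/s.

14.345


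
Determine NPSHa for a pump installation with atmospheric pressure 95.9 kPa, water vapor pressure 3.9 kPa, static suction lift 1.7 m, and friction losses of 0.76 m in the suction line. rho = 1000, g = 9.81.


NPSHa = p_atm/(rho*g) - z_s - hf_s - p_vap/(rho*g).
p_atm/(rho*g) = 95.9*1000 / (1000*9.81) = 9.776 m.
p_vap/(rho*g) = 3.9*1000 / (1000*9.81) = 0.398 m.
NPSHa = 9.776 - 1.7 - 0.76 - 0.398
      = 6.92 m.

6.92


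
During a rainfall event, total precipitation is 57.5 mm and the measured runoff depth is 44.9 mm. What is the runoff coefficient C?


The runoff coefficient C = runoff depth / rainfall depth.
C = 44.9 / 57.5
  = 0.7809.

0.7809


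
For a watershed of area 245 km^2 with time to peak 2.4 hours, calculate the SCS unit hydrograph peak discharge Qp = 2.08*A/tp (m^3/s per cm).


SCS formula: Qp = 2.08 * A / tp.
Qp = 2.08 * 245 / 2.4
   = 509.6 / 2.4
   = 212.33 m^3/s per cm.

212.33


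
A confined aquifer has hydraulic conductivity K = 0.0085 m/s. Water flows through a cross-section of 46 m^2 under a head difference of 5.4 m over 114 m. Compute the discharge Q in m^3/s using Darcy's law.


Darcy's law: Q = K * A * i, where i = dh/L.
Hydraulic gradient i = 5.4 / 114 = 0.047368.
Q = 0.0085 * 46 * 0.047368
  = 0.0185 m^3/s.

0.0185


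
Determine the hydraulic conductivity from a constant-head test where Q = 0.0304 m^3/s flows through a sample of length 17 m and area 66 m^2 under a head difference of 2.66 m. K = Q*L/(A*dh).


From K = Q*L / (A*dh):
Numerator: Q*L = 0.0304 * 17 = 0.5168.
Denominator: A*dh = 66 * 2.66 = 175.56.
K = 0.5168 / 175.56 = 0.002944 m/s.

0.002944


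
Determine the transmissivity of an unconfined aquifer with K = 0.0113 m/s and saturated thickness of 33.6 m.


Transmissivity is defined as T = K * h.
T = 0.0113 * 33.6
  = 0.3797 m^2/s.

0.3797


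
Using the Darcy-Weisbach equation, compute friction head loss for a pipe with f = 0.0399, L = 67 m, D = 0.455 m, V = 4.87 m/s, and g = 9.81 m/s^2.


Darcy-Weisbach equation: h_f = f * (L/D) * V^2/(2g).
f * L/D = 0.0399 * 67/0.455 = 5.8754.
V^2/(2g) = 4.87^2 / (2*9.81) = 23.7169 / 19.62 = 1.2088 m.
h_f = 5.8754 * 1.2088 = 7.102 m.

7.102


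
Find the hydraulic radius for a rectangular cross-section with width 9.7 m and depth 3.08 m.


For a rectangular section:
Flow area A = b * y = 9.7 * 3.08 = 29.88 m^2.
Wetted perimeter P = b + 2y = 9.7 + 2*3.08 = 15.86 m.
Hydraulic radius R = A/P = 29.88 / 15.86 = 1.8837 m.

1.8837


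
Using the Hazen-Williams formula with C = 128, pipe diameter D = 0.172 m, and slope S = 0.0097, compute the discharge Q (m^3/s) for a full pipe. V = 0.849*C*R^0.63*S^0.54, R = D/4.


For a full circular pipe, R = D/4 = 0.172/4 = 0.043 m.
V = 0.849 * 128 * 0.043^0.63 * 0.0097^0.54
  = 0.849 * 128 * 0.137748 * 0.081819
  = 1.2248 m/s.
Pipe area A = pi*D^2/4 = pi*0.172^2/4 = 0.0232 m^2.
Q = A * V = 0.0232 * 1.2248 = 0.0285 m^3/s.

0.0285


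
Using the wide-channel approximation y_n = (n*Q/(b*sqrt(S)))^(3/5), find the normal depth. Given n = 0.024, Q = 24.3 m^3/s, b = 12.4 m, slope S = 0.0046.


We use the wide-channel approximation y_n = (n*Q/(b*sqrt(S)))^(3/5).
sqrt(S) = sqrt(0.0046) = 0.067823.
Numerator: n*Q = 0.024 * 24.3 = 0.5832.
Denominator: b*sqrt(S) = 12.4 * 0.067823 = 0.841005.
arg = 0.6935.
y_n = 0.6935^(3/5) = 0.8028 m.

0.8028


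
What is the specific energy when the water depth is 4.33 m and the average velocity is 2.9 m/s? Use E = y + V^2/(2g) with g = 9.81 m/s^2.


Specific energy E = y + V^2/(2g).
Velocity head = V^2/(2g) = 2.9^2 / (2*9.81) = 8.41 / 19.62 = 0.4286 m.
E = 4.33 + 0.4286 = 4.7586 m.

4.7586


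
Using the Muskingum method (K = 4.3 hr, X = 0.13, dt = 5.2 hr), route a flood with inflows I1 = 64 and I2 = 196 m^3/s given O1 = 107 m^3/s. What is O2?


Muskingum coefficients:
denom = 2*K*(1-X) + dt = 2*4.3*(1-0.13) + 5.2 = 12.682.
C0 = (dt - 2*K*X)/denom = (5.2 - 2*4.3*0.13)/12.682 = 0.3219.
C1 = (dt + 2*K*X)/denom = (5.2 + 2*4.3*0.13)/12.682 = 0.4982.
C2 = (2*K*(1-X) - dt)/denom = 0.1799.
O2 = C0*I2 + C1*I1 + C2*O1
   = 0.3219*196 + 0.4982*64 + 0.1799*107
   = 114.22 m^3/s.

114.22


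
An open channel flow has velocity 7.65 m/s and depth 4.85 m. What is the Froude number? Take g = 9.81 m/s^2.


The Froude number is defined as Fr = V / sqrt(g*y).
g*y = 9.81 * 4.85 = 47.5785.
sqrt(g*y) = sqrt(47.5785) = 6.8977.
Fr = 7.65 / 6.8977 = 1.1091.

1.1091


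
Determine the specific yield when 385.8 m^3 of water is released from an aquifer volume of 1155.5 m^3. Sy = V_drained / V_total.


Specific yield Sy = Volume drained / Total volume.
Sy = 385.8 / 1155.5
   = 0.3339.

0.3339


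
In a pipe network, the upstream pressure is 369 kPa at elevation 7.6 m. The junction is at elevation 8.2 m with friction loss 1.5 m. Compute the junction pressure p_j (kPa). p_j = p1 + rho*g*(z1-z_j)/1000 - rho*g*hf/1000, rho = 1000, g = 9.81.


Junction pressure: p_j = p1 + rho*g*(z1 - z_j)/1000 - rho*g*hf/1000.
Elevation term = 1000*9.81*(7.6 - 8.2)/1000 = -5.886 kPa.
Friction term = 1000*9.81*1.5/1000 = 14.715 kPa.
p_j = 369 + -5.886 - 14.715 = 348.4 kPa.

348.4


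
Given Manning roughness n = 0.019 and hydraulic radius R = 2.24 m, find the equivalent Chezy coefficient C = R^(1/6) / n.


The Chezy coefficient relates to Manning's n through C = R^(1/6) / n.
R^(1/6) = 2.24^(1/6) = 1.143865.
C = 1.143865 / 0.019 = 60.2 m^(1/2)/s.

60.2


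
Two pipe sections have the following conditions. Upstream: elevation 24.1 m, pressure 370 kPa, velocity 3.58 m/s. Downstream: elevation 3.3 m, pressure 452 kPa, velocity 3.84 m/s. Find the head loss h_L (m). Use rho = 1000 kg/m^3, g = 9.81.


Total head at each section: H = z + p/(rho*g) + V^2/(2g).
H1 = 24.1 + 370*1000/(1000*9.81) + 3.58^2/(2*9.81)
   = 24.1 + 37.717 + 0.6532
   = 62.47 m.
H2 = 3.3 + 452*1000/(1000*9.81) + 3.84^2/(2*9.81)
   = 3.3 + 46.075 + 0.7516
   = 50.127 m.
h_L = H1 - H2 = 62.47 - 50.127 = 12.343 m.

12.343


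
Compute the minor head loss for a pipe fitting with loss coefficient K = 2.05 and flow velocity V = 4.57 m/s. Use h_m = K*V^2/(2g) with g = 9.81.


Minor loss formula: h_m = K * V^2/(2g).
V^2 = 4.57^2 = 20.8849.
V^2/(2g) = 20.8849 / 19.62 = 1.0645 m.
h_m = 2.05 * 1.0645 = 2.1822 m.

2.1822


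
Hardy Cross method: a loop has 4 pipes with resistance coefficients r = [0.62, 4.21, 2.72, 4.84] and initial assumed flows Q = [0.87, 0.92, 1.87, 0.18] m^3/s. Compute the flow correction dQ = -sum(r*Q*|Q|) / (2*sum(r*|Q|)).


Numerator terms (r*Q*|Q|): 0.62*0.87*|0.87| = 0.4693; 4.21*0.92*|0.92| = 3.5633; 2.72*1.87*|1.87| = 9.5116; 4.84*0.18*|0.18| = 0.1568.
Sum of numerator = 13.701.
Denominator terms (r*|Q|): 0.62*|0.87| = 0.5394; 4.21*|0.92| = 3.8732; 2.72*|1.87| = 5.0864; 4.84*|0.18| = 0.8712.
2 * sum of denominator = 2 * 10.3702 = 20.7404.
dQ = -13.701 / 20.7404 = -0.6606 m^3/s.

-0.6606


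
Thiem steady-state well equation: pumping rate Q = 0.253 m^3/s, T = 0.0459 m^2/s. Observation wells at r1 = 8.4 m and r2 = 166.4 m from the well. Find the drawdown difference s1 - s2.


Thiem equation: s1 - s2 = Q/(2*pi*T) * ln(r2/r1).
ln(r2/r1) = ln(166.4/8.4) = 2.9862.
Q/(2*pi*T) = 0.253 / (2*pi*0.0459) = 0.253 / 0.2884 = 0.8773.
s1 - s2 = 0.8773 * 2.9862 = 2.6196 m.

2.6196


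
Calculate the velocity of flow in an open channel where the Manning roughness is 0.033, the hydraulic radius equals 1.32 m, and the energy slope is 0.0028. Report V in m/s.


Manning's equation gives V = (1/n) * R^(2/3) * S^(1/2).
First, compute R^(2/3) = 1.32^(2/3) = 1.2033.
Next, S^(1/2) = 0.0028^(1/2) = 0.052915.
Then 1/n = 1/0.033 = 30.3.
V = 30.3 * 1.2033 * 0.052915 = 1.9295 m/s.

1.9295


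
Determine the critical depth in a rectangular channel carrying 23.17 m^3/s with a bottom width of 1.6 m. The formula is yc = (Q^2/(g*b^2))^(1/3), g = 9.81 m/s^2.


Using yc = (Q^2 / (g * b^2))^(1/3):
Q^2 = 23.17^2 = 536.85.
g * b^2 = 9.81 * 1.6^2 = 9.81 * 2.56 = 25.11.
Q^2 / (g*b^2) = 536.85 / 25.11 = 21.3799.
yc = 21.3799^(1/3) = 2.7753 m.

2.7753


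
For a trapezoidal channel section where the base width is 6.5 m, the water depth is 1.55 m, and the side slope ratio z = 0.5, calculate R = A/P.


For a trapezoidal section with side slope z:
A = (b + z*y)*y = (6.5 + 0.5*1.55)*1.55 = 11.276 m^2.
P = b + 2*y*sqrt(1 + z^2) = 6.5 + 2*1.55*sqrt(1 + 0.5^2) = 9.966 m.
R = A/P = 11.276 / 9.966 = 1.1315 m.

1.1315


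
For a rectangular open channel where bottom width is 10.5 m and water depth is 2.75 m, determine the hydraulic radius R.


For a rectangular section:
Flow area A = b * y = 10.5 * 2.75 = 28.88 m^2.
Wetted perimeter P = b + 2y = 10.5 + 2*2.75 = 16.0 m.
Hydraulic radius R = A/P = 28.88 / 16.0 = 1.8047 m.

1.8047


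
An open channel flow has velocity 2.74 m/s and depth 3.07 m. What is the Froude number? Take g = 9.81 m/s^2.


The Froude number is defined as Fr = V / sqrt(g*y).
g*y = 9.81 * 3.07 = 30.1167.
sqrt(g*y) = sqrt(30.1167) = 5.4879.
Fr = 2.74 / 5.4879 = 0.4993.

0.4993


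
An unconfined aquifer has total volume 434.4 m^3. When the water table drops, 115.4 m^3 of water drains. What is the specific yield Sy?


Specific yield Sy = Volume drained / Total volume.
Sy = 115.4 / 434.4
   = 0.2657.

0.2657


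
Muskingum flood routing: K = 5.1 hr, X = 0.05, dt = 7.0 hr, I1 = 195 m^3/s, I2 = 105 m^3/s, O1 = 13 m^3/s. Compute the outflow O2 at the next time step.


Muskingum coefficients:
denom = 2*K*(1-X) + dt = 2*5.1*(1-0.05) + 7.0 = 16.69.
C0 = (dt - 2*K*X)/denom = (7.0 - 2*5.1*0.05)/16.69 = 0.3889.
C1 = (dt + 2*K*X)/denom = (7.0 + 2*5.1*0.05)/16.69 = 0.45.
C2 = (2*K*(1-X) - dt)/denom = 0.1612.
O2 = C0*I2 + C1*I1 + C2*O1
   = 0.3889*105 + 0.45*195 + 0.1612*13
   = 130.67 m^3/s.

130.67


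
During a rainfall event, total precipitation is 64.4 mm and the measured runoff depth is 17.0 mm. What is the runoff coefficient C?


The runoff coefficient C = runoff depth / rainfall depth.
C = 17.0 / 64.4
  = 0.264.

0.264


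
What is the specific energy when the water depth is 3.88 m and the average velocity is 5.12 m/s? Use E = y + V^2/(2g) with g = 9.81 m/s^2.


Specific energy E = y + V^2/(2g).
Velocity head = V^2/(2g) = 5.12^2 / (2*9.81) = 26.2144 / 19.62 = 1.3361 m.
E = 3.88 + 1.3361 = 5.2161 m.

5.2161


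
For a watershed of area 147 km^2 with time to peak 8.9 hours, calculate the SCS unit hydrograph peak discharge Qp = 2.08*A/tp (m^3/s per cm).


SCS formula: Qp = 2.08 * A / tp.
Qp = 2.08 * 147 / 8.9
   = 305.76 / 8.9
   = 34.36 m^3/s per cm.

34.36


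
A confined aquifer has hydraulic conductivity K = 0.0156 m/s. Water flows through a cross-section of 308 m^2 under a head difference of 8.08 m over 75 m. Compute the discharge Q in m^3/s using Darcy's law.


Darcy's law: Q = K * A * i, where i = dh/L.
Hydraulic gradient i = 8.08 / 75 = 0.107733.
Q = 0.0156 * 308 * 0.107733
  = 0.5176 m^3/s.

0.5176


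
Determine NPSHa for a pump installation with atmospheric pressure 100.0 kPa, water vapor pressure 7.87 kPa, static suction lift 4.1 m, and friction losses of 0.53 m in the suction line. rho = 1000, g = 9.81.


NPSHa = p_atm/(rho*g) - z_s - hf_s - p_vap/(rho*g).
p_atm/(rho*g) = 100.0*1000 / (1000*9.81) = 10.194 m.
p_vap/(rho*g) = 7.87*1000 / (1000*9.81) = 0.802 m.
NPSHa = 10.194 - 4.1 - 0.53 - 0.802
      = 4.76 m.

4.76


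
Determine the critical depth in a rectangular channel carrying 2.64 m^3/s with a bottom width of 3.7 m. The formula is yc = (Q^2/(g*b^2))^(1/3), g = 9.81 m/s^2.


Using yc = (Q^2 / (g * b^2))^(1/3):
Q^2 = 2.64^2 = 6.97.
g * b^2 = 9.81 * 3.7^2 = 9.81 * 13.69 = 134.3.
Q^2 / (g*b^2) = 6.97 / 134.3 = 0.0519.
yc = 0.0519^(1/3) = 0.373 m.

0.373


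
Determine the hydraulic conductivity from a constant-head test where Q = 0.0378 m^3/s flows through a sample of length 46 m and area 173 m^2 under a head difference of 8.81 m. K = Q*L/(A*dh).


From K = Q*L / (A*dh):
Numerator: Q*L = 0.0378 * 46 = 1.7388.
Denominator: A*dh = 173 * 8.81 = 1524.13.
K = 1.7388 / 1524.13 = 0.001141 m/s.

0.001141


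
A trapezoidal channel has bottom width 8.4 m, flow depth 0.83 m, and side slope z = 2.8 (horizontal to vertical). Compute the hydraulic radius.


For a trapezoidal section with side slope z:
A = (b + z*y)*y = (8.4 + 2.8*0.83)*0.83 = 8.901 m^2.
P = b + 2*y*sqrt(1 + z^2) = 8.4 + 2*0.83*sqrt(1 + 2.8^2) = 13.336 m.
R = A/P = 8.901 / 13.336 = 0.6675 m.

0.6675


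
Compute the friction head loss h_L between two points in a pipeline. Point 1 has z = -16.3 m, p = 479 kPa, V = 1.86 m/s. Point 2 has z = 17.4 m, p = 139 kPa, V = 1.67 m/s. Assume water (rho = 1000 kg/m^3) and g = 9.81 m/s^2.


Total head at each section: H = z + p/(rho*g) + V^2/(2g).
H1 = -16.3 + 479*1000/(1000*9.81) + 1.86^2/(2*9.81)
   = -16.3 + 48.828 + 0.1763
   = 32.704 m.
H2 = 17.4 + 139*1000/(1000*9.81) + 1.67^2/(2*9.81)
   = 17.4 + 14.169 + 0.1421
   = 31.711 m.
h_L = H1 - H2 = 32.704 - 31.711 = 0.993 m.

0.993


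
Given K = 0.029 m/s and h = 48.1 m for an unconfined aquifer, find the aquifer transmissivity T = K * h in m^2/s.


Transmissivity is defined as T = K * h.
T = 0.029 * 48.1
  = 1.3949 m^2/s.

1.3949


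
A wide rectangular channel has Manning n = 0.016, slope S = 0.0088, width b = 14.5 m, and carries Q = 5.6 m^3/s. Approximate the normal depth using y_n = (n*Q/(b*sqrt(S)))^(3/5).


We use the wide-channel approximation y_n = (n*Q/(b*sqrt(S)))^(3/5).
sqrt(S) = sqrt(0.0088) = 0.093808.
Numerator: n*Q = 0.016 * 5.6 = 0.0896.
Denominator: b*sqrt(S) = 14.5 * 0.093808 = 1.360216.
arg = 0.0659.
y_n = 0.0659^(3/5) = 0.1955 m.

0.1955


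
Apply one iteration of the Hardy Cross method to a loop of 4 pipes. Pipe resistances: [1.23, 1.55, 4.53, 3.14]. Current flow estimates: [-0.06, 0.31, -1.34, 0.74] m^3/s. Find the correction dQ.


Numerator terms (r*Q*|Q|): 1.23*-0.06*|-0.06| = -0.0044; 1.55*0.31*|0.31| = 0.149; 4.53*-1.34*|-1.34| = -8.1341; 3.14*0.74*|0.74| = 1.7195.
Sum of numerator = -6.2701.
Denominator terms (r*|Q|): 1.23*|-0.06| = 0.0738; 1.55*|0.31| = 0.4805; 4.53*|-1.34| = 6.0702; 3.14*|0.74| = 2.3236.
2 * sum of denominator = 2 * 8.9481 = 17.8962.
dQ = --6.2701 / 17.8962 = 0.3504 m^3/s.

0.3504


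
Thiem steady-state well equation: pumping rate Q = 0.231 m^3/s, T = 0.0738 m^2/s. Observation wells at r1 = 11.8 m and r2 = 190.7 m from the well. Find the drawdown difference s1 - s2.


Thiem equation: s1 - s2 = Q/(2*pi*T) * ln(r2/r1).
ln(r2/r1) = ln(190.7/11.8) = 2.7826.
Q/(2*pi*T) = 0.231 / (2*pi*0.0738) = 0.231 / 0.4637 = 0.4982.
s1 - s2 = 0.4982 * 2.7826 = 1.3862 m.

1.3862


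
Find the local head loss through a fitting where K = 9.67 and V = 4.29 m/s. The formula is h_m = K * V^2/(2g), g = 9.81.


Minor loss formula: h_m = K * V^2/(2g).
V^2 = 4.29^2 = 18.4041.
V^2/(2g) = 18.4041 / 19.62 = 0.938 m.
h_m = 9.67 * 0.938 = 9.0707 m.

9.0707


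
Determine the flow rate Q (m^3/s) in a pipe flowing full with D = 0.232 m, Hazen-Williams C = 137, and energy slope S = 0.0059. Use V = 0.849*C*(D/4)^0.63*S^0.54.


For a full circular pipe, R = D/4 = 0.232/4 = 0.058 m.
V = 0.849 * 137 * 0.058^0.63 * 0.0059^0.54
  = 0.849 * 137 * 0.166326 * 0.062555
  = 1.2102 m/s.
Pipe area A = pi*D^2/4 = pi*0.232^2/4 = 0.0423 m^2.
Q = A * V = 0.0423 * 1.2102 = 0.0512 m^3/s.

0.0512


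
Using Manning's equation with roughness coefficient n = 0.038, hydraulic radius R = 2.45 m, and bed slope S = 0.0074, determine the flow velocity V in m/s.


Manning's equation gives V = (1/n) * R^(2/3) * S^(1/2).
First, compute R^(2/3) = 2.45^(2/3) = 1.8174.
Next, S^(1/2) = 0.0074^(1/2) = 0.086023.
Then 1/n = 1/0.038 = 26.32.
V = 26.32 * 1.8174 * 0.086023 = 4.1141 m/s.

4.1141


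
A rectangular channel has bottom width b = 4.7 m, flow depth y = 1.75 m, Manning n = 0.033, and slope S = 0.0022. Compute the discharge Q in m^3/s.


For a rectangular channel, the cross-sectional area A = b * y = 4.7 * 1.75 = 8.22 m^2.
The wetted perimeter P = b + 2y = 4.7 + 2*1.75 = 8.2 m.
Hydraulic radius R = A/P = 8.22/8.2 = 1.003 m.
Velocity V = (1/n)*R^(2/3)*S^(1/2) = (1/0.033)*1.003^(2/3)*0.0022^(1/2) = 1.4242 m/s.
Discharge Q = A * V = 8.22 * 1.4242 = 11.714 m^3/s.

11.714


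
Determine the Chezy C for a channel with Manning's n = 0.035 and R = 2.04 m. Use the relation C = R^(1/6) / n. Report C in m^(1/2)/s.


The Chezy coefficient relates to Manning's n through C = R^(1/6) / n.
R^(1/6) = 2.04^(1/6) = 1.126173.
C = 1.126173 / 0.035 = 32.18 m^(1/2)/s.

32.18


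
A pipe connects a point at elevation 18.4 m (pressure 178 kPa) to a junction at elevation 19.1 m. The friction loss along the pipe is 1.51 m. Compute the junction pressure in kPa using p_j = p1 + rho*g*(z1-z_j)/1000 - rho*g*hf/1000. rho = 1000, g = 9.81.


Junction pressure: p_j = p1 + rho*g*(z1 - z_j)/1000 - rho*g*hf/1000.
Elevation term = 1000*9.81*(18.4 - 19.1)/1000 = -6.867 kPa.
Friction term = 1000*9.81*1.51/1000 = 14.813 kPa.
p_j = 178 + -6.867 - 14.813 = 156.32 kPa.

156.32


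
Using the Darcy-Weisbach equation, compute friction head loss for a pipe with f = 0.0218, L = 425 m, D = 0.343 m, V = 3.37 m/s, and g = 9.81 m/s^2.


Darcy-Weisbach equation: h_f = f * (L/D) * V^2/(2g).
f * L/D = 0.0218 * 425/0.343 = 27.0117.
V^2/(2g) = 3.37^2 / (2*9.81) = 11.3569 / 19.62 = 0.5788 m.
h_f = 27.0117 * 0.5788 = 15.636 m.

15.636


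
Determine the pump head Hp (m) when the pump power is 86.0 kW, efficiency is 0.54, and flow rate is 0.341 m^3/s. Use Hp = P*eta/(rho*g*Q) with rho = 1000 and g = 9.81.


Pump head formula: Hp = P * eta / (rho * g * Q).
Numerator: P * eta = 86.0 * 1000 * 0.54 = 46440.0 W.
Denominator: rho * g * Q = 1000 * 9.81 * 0.341 = 3345.21.
Hp = 46440.0 / 3345.21 = 13.88 m.

13.88


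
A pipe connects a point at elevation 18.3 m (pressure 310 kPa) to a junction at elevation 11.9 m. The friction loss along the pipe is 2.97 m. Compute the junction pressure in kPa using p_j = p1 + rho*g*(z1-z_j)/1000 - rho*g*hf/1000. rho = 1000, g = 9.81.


Junction pressure: p_j = p1 + rho*g*(z1 - z_j)/1000 - rho*g*hf/1000.
Elevation term = 1000*9.81*(18.3 - 11.9)/1000 = 62.784 kPa.
Friction term = 1000*9.81*2.97/1000 = 29.136 kPa.
p_j = 310 + 62.784 - 29.136 = 343.65 kPa.

343.65


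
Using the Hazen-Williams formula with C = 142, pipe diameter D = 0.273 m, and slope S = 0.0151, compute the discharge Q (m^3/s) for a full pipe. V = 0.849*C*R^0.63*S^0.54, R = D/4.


For a full circular pipe, R = D/4 = 0.273/4 = 0.0683 m.
V = 0.849 * 142 * 0.0683^0.63 * 0.0151^0.54
  = 0.849 * 142 * 0.184283 * 0.103908
  = 2.3085 m/s.
Pipe area A = pi*D^2/4 = pi*0.273^2/4 = 0.0585 m^2.
Q = A * V = 0.0585 * 2.3085 = 0.1351 m^3/s.

0.1351


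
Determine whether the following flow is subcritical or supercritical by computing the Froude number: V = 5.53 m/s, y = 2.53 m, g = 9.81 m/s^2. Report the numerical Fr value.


The Froude number is defined as Fr = V / sqrt(g*y).
g*y = 9.81 * 2.53 = 24.8193.
sqrt(g*y) = sqrt(24.8193) = 4.9819.
Fr = 5.53 / 4.9819 = 1.11.
Since Fr > 1, the flow is supercritical.

1.11


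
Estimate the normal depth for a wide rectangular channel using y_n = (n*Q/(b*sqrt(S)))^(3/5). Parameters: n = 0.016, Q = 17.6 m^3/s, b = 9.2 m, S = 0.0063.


We use the wide-channel approximation y_n = (n*Q/(b*sqrt(S)))^(3/5).
sqrt(S) = sqrt(0.0063) = 0.079373.
Numerator: n*Q = 0.016 * 17.6 = 0.2816.
Denominator: b*sqrt(S) = 9.2 * 0.079373 = 0.730232.
arg = 0.3856.
y_n = 0.3856^(3/5) = 0.5646 m.

0.5646


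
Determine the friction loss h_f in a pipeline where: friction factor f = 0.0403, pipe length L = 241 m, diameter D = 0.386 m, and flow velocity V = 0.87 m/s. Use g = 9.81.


Darcy-Weisbach equation: h_f = f * (L/D) * V^2/(2g).
f * L/D = 0.0403 * 241/0.386 = 25.1614.
V^2/(2g) = 0.87^2 / (2*9.81) = 0.7569 / 19.62 = 0.0386 m.
h_f = 25.1614 * 0.0386 = 0.971 m.

0.971


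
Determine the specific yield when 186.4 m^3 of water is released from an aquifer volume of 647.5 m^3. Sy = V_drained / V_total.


Specific yield Sy = Volume drained / Total volume.
Sy = 186.4 / 647.5
   = 0.2879.

0.2879


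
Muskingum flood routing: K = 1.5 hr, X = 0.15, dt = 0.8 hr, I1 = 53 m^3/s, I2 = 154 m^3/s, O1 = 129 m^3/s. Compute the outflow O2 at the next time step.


Muskingum coefficients:
denom = 2*K*(1-X) + dt = 2*1.5*(1-0.15) + 0.8 = 3.35.
C0 = (dt - 2*K*X)/denom = (0.8 - 2*1.5*0.15)/3.35 = 0.1045.
C1 = (dt + 2*K*X)/denom = (0.8 + 2*1.5*0.15)/3.35 = 0.3731.
C2 = (2*K*(1-X) - dt)/denom = 0.5224.
O2 = C0*I2 + C1*I1 + C2*O1
   = 0.1045*154 + 0.3731*53 + 0.5224*129
   = 103.25 m^3/s.

103.25


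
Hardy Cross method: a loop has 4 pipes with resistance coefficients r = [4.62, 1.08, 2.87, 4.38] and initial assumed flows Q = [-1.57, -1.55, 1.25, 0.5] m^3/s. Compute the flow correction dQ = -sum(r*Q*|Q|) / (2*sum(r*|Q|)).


Numerator terms (r*Q*|Q|): 4.62*-1.57*|-1.57| = -11.3878; 1.08*-1.55*|-1.55| = -2.5947; 2.87*1.25*|1.25| = 4.4844; 4.38*0.5*|0.5| = 1.095.
Sum of numerator = -8.4032.
Denominator terms (r*|Q|): 4.62*|-1.57| = 7.2534; 1.08*|-1.55| = 1.674; 2.87*|1.25| = 3.5875; 4.38*|0.5| = 2.19.
2 * sum of denominator = 2 * 14.7049 = 29.4098.
dQ = --8.4032 / 29.4098 = 0.2857 m^3/s.

0.2857


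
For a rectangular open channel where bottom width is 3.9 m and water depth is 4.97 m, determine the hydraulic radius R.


For a rectangular section:
Flow area A = b * y = 3.9 * 4.97 = 19.38 m^2.
Wetted perimeter P = b + 2y = 3.9 + 2*4.97 = 13.84 m.
Hydraulic radius R = A/P = 19.38 / 13.84 = 1.4005 m.

1.4005


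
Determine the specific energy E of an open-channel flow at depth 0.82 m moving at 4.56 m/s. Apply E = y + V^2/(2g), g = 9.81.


Specific energy E = y + V^2/(2g).
Velocity head = V^2/(2g) = 4.56^2 / (2*9.81) = 20.7936 / 19.62 = 1.0598 m.
E = 0.82 + 1.0598 = 1.8798 m.

1.8798


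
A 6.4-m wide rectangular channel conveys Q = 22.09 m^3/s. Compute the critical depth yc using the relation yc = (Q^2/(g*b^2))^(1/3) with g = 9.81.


Using yc = (Q^2 / (g * b^2))^(1/3):
Q^2 = 22.09^2 = 487.97.
g * b^2 = 9.81 * 6.4^2 = 9.81 * 40.96 = 401.82.
Q^2 / (g*b^2) = 487.97 / 401.82 = 1.2144.
yc = 1.2144^(1/3) = 1.0669 m.

1.0669


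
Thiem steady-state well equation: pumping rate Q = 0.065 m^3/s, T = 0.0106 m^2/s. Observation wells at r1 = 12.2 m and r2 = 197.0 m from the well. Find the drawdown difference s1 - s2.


Thiem equation: s1 - s2 = Q/(2*pi*T) * ln(r2/r1).
ln(r2/r1) = ln(197.0/12.2) = 2.7818.
Q/(2*pi*T) = 0.065 / (2*pi*0.0106) = 0.065 / 0.0666 = 0.976.
s1 - s2 = 0.976 * 2.7818 = 2.7149 m.

2.7149


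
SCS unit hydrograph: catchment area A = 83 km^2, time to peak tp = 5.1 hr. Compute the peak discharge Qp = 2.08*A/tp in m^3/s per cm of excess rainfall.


SCS formula: Qp = 2.08 * A / tp.
Qp = 2.08 * 83 / 5.1
   = 172.64 / 5.1
   = 33.85 m^3/s per cm.

33.85


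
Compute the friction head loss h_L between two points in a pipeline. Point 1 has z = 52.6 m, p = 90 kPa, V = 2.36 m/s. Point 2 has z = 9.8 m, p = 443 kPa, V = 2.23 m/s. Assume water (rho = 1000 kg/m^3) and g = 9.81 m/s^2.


Total head at each section: H = z + p/(rho*g) + V^2/(2g).
H1 = 52.6 + 90*1000/(1000*9.81) + 2.36^2/(2*9.81)
   = 52.6 + 9.174 + 0.2839
   = 62.058 m.
H2 = 9.8 + 443*1000/(1000*9.81) + 2.23^2/(2*9.81)
   = 9.8 + 45.158 + 0.2535
   = 55.211 m.
h_L = H1 - H2 = 62.058 - 55.211 = 6.847 m.

6.847


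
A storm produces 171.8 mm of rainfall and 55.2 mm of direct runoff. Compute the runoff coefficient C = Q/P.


The runoff coefficient C = runoff depth / rainfall depth.
C = 55.2 / 171.8
  = 0.3213.

0.3213


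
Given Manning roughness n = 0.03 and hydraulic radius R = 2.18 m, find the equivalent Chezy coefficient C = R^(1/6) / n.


The Chezy coefficient relates to Manning's n through C = R^(1/6) / n.
R^(1/6) = 2.18^(1/6) = 1.1387.
C = 1.1387 / 0.03 = 37.96 m^(1/2)/s.

37.96


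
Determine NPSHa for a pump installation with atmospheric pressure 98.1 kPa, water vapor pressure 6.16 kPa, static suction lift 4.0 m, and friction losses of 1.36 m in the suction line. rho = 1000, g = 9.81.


NPSHa = p_atm/(rho*g) - z_s - hf_s - p_vap/(rho*g).
p_atm/(rho*g) = 98.1*1000 / (1000*9.81) = 10.0 m.
p_vap/(rho*g) = 6.16*1000 / (1000*9.81) = 0.628 m.
NPSHa = 10.0 - 4.0 - 1.36 - 0.628
      = 4.01 m.

4.01


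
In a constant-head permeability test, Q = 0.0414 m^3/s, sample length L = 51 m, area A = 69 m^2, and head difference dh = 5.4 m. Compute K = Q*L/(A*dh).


From K = Q*L / (A*dh):
Numerator: Q*L = 0.0414 * 51 = 2.1114.
Denominator: A*dh = 69 * 5.4 = 372.6.
K = 2.1114 / 372.6 = 0.005667 m/s.

0.005667


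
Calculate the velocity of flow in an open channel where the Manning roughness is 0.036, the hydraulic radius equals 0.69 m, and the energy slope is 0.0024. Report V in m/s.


Manning's equation gives V = (1/n) * R^(2/3) * S^(1/2).
First, compute R^(2/3) = 0.69^(2/3) = 0.7808.
Next, S^(1/2) = 0.0024^(1/2) = 0.04899.
Then 1/n = 1/0.036 = 27.78.
V = 27.78 * 0.7808 * 0.04899 = 1.0626 m/s.

1.0626
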